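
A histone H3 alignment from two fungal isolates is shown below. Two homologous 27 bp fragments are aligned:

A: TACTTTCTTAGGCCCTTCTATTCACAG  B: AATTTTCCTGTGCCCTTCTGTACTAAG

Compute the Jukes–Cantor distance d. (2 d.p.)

The sequences differ at 9 of 27 sites (1, 3, 8, 10, 11, 20, 22, 24, 25), so p = 9/27 ≈ 0.333333.
d = −(3/4) ln(1 − 4p/3) = −0.75 ln(1 − 0.444444) = −0.75 ln(0.555556)
  = −0.75 × (-0.587786) = 0.440840 substitutions/site.

0.44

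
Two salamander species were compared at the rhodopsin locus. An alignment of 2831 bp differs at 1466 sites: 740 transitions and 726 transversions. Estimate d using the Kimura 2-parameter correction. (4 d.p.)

P = 740/2831 ≈ 0.261392 and Q = 726/2831 ≈ 0.256446.
Under the Kimura two-parameter model, d = −½ ln(1 − 2P − Q) − ¼ ln(1 − 2Q).
1 − 2P − Q = 0.22077, giving −½ ln(0.22077) = 0.755317.
1 − 2Q = 0.487108, giving −¼ ln(0.487108) = 0.179817.
d = 0.755317 + 0.179817 = 0.935134.

0.9351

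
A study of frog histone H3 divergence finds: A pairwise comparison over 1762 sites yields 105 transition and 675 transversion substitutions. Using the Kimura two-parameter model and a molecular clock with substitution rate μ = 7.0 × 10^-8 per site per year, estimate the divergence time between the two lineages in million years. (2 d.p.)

P = 105/1762 ≈ 0.059591 and Q = 675/1762 ≈ 0.383087.
Under the Kimura two-parameter model, d = −½ ln(1 − 2P − Q) − ¼ ln(1 − 2Q).
1 − 2P − Q = 0.497731, giving −½ ln(0.497731) = 0.348848.
1 − 2Q = 0.233826, giving −¼ ln(0.233826) = 0.363295.
d = 0.348848 + 0.363295 = 0.712143.
Under a molecular clock d = 2μt, so t = d/(2μ) = 0.712143 / (2 × 7.0 × 10^-8) = 5.09 million years.

5.09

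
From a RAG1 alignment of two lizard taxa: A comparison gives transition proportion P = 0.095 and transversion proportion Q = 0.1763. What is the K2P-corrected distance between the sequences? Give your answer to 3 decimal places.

Under the Kimura two-parameter model, d = −½ ln(1 − 2P − Q) − ¼ ln(1 − 2Q).
1 − 2P − Q = 0.6337, giving −½ ln(0.6337) = 0.228090.
1 − 2Q = 0.6474, giving −¼ ln(0.6474) = 0.108698.
d = 0.228090 + 0.108698 = 0.336788.

0.337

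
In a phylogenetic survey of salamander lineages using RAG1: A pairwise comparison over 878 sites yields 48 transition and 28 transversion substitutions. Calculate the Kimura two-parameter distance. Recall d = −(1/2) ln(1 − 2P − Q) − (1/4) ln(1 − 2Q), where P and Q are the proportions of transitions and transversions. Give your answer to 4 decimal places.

P = 48/878 ≈ 0.05467 and Q = 28/878 ≈ 0.031891.
Under the Kimura two-parameter model, d = −½ ln(1 − 2P − Q) − ¼ ln(1 − 2Q).
1 − 2P − Q = 0.858769, giving −½ ln(0.858769) = 0.076128.
1 − 2Q = 0.936218, giving −¼ ln(0.936218) = 0.016477.
d = 0.076128 + 0.016477 = 0.092605.

0.0926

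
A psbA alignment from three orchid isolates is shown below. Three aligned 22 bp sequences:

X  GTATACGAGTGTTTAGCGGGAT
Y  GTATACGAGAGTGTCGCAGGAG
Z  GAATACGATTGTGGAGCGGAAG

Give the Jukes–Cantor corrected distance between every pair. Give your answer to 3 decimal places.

X–Y: 5/22 sites differ → p ≈ 0.227273, d = −0.75 ln(1 − 0.303031) = 0.270761 ≈ 0.271.
X–Z: 6/22 sites differ → p ≈ 0.272727, d = −0.75 ln(1 − 0.363636) = 0.338988 ≈ 0.339.
Y–Z: 7/22 sites differ → p ≈ 0.318182, d = −0.75 ln(1 − 0.424243) = 0.414052 ≈ 0.414.

d(X,Y) = 0.271, d(X,Z) = 0.339, d(Y,Z) = 0.414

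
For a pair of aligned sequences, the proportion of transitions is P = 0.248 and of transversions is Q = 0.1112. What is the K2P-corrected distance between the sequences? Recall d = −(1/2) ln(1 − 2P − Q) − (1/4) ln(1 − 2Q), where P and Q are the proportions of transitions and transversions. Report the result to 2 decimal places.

Under the Kimura two-parameter model, d = −½ ln(1 − 2P − Q) − ¼ ln(1 − 2Q).
1 − 2P − Q = 0.3928, giving −½ ln(0.3928) = 0.467227.
1 − 2Q = 0.7776, giving −¼ ln(0.7776) = 0.062886.
d = 0.467227 + 0.062886 = 0.530113.

0.53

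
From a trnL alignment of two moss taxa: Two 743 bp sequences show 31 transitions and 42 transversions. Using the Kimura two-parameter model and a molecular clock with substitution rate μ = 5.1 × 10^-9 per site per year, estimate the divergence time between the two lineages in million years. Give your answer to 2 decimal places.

P = 31/743 ≈ 0.041723 and Q = 42/743 ≈ 0.056528.
Under the Kimura two-parameter model, d = −½ ln(1 − 2P − Q) − ¼ ln(1 − 2Q).
1 − 2P − Q = 0.860026, giving −½ ln(0.860026) = 0.075396.
1 − 2Q = 0.886944, giving −¼ ln(0.886944) = 0.029993.
d = 0.075396 + 0.029993 = 0.105389.
Under a molecular clock d = 2μt, so t = d/(2μ) = 0.105389 / (2 × 5.1 × 10^-9) = 10.33 million years.

10.33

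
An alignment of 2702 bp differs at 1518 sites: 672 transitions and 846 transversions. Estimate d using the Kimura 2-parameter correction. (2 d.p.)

P = 672/2702 ≈ 0.248705 and Q = 846/2702 ≈ 0.313101.
Under the Kimura two-parameter model, d = −½ ln(1 − 2P − Q) − ¼ ln(1 − 2Q).
1 − 2P − Q = 0.189489, giving −½ ln(0.189489) = 0.831712.
1 − 2Q = 0.373798, giving −¼ ln(0.373798) = 0.246010.
d = 0.831712 + 0.246010 = 1.077722.

1.08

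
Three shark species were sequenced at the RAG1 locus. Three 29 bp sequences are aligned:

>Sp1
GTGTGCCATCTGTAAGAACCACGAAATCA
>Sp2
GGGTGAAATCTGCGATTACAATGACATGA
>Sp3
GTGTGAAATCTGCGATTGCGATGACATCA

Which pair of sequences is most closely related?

Sp2 and Sp3

Sp1–Sp2: 11/29 differ, p = 0.379, d = 0.529.
Sp1–Sp3: 10/29 differ, p = 0.345, d = 0.462.
Sp2–Sp3: 4/29 differ, p = 0.138, d = 0.152.
The smallest distance is between Sp2 and Sp3.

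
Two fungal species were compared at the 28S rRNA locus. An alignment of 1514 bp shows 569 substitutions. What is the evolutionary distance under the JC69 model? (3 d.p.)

p = 569/1514 ≈ 0.375826.
d = −(3/4) ln(1 − 4p/3) = −0.75 ln(1 − 0.501101) = −0.75 ln(0.498899)
  = −0.75 × (-0.695352) = 0.521514 substitutions/site.

0.522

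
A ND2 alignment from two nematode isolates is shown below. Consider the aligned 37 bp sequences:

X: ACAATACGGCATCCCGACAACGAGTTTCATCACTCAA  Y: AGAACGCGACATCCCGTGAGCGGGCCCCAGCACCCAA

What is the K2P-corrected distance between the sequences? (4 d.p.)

0.5123

Of 37 sites, 9 differences are transitions and 4 are transversions, so P = 9/37 ≈ 0.243243 and Q = 4/37 ≈ 0.108108.
Under the Kimura two-parameter model, d = −½ ln(1 − 2P − Q) − ¼ ln(1 − 2Q).
1 − 2P − Q = 0.405406, giving −½ ln(0.405406) = 0.451433.
1 − 2Q = 0.783784, giving −¼ ln(0.783784) = 0.060905.
d = 0.451433 + 0.060905 = 0.512338.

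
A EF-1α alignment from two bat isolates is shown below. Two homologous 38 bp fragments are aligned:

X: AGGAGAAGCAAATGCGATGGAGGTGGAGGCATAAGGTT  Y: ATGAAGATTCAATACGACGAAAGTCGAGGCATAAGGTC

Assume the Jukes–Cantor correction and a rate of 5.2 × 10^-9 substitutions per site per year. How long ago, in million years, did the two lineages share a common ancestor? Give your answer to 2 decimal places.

39.41

The sequences differ at 12 of 38 sites, so p = 12/38 ≈ 0.315789.
d = −(3/4) ln(1 − 4p/3) = −0.75 ln(1 − 0.421052) = −0.75 ln(0.578948)
  = −0.75 × (-0.546543) = 0.409907 substitutions/site.
Under a molecular clock d = 2μt, so t = d/(2μ) = 0.409907 / (2 × 5.2 × 10^-9) = 39.41 million years.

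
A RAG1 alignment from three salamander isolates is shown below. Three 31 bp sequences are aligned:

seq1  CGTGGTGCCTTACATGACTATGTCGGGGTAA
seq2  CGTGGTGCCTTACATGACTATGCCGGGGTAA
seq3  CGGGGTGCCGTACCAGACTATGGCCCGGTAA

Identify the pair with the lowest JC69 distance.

seq1 and seq2

seq1–seq2: 1/31 differ, p = 0.032, d = 0.033.
seq1–seq3: 7/31 differ, p = 0.226, d = 0.269.
seq2–seq3: 7/31 differ, p = 0.226, d = 0.269.
The smallest distance is between seq1 and seq2.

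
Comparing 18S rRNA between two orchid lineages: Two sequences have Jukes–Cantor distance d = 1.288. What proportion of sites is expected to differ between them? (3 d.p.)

0.615

p = (3/4)(1 − e^(−4d/3)) = 0.75 × (1 − e^(-1.717333)) = 0.75 × (1 − 0.179544) = 0.615342.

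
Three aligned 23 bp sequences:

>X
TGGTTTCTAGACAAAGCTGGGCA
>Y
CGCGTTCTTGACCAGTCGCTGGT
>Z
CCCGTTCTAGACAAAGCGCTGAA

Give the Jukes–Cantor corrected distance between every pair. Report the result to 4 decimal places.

d(X,Y) = 0.8922, d(X,Z) = 0.4674, d(Y,Z) = 0.3904

X–Y: 12/23 sites differ → p ≈ 0.521739, d = −0.75 ln(1 − 0.695652) = 0.892188 ≈ 0.8922.
X–Z: 8/23 sites differ → p ≈ 0.347826, d = −0.75 ln(1 − 0.463768) = 0.467391 ≈ 0.4674.
Y–Z: 7/23 sites differ → p ≈ 0.304348, d = −0.75 ln(1 − 0.405797) = 0.390401 ≈ 0.3904.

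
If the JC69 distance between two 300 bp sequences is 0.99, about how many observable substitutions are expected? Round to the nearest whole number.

Invert JC69: p = (3/4)(1 − e^(−4d/3)) = 0.75 × (1 − e^(-1.32)) = 0.75 × (1 − 0.267135) = 0.549649.
Expected differing sites = pL ≈ 0.549649 × 300 = 164.8947 ≈ 165.

165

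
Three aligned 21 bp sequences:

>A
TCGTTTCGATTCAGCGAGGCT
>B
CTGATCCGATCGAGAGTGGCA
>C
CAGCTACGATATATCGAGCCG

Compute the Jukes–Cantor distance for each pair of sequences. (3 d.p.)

A–B: 9/21 sites differ → p ≈ 0.428571, d = −0.75 ln(1 − 0.571428) = 0.635472 ≈ 0.635.
A–C: 9/21 sites differ → p ≈ 0.428571, d = −0.75 ln(1 − 0.571428) = 0.635472 ≈ 0.635.
B–C: 10/21 sites differ → p ≈ 0.47619, d = −0.75 ln(1 − 0.63492) = 0.755729 ≈ 0.756.

d(A,B) = 0.635, d(A,C) = 0.635, d(B,C) = 0.756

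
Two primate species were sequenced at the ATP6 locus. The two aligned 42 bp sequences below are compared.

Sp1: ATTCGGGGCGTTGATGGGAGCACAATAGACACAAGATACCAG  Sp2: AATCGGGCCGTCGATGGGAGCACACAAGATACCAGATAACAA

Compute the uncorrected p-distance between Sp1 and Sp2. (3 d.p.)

The sequences differ at 9 of 42 positions (sites 2, 8, 12, 25, 26, 30, 33, 39, 42).
p = 9/42 = 0.214285… ≈ 0.214 (to 3 d.p.).

0.214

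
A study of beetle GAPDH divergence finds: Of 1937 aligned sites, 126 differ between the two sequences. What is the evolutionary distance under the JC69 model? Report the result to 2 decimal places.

p = 126/1937 ≈ 0.065049.
d = −(3/4) ln(1 − 4p/3) = −0.75 ln(1 − 0.086732) = −0.75 ln(0.913268)
  = −0.75 × (-0.090726) = 0.068045 substitutions/site.

0.07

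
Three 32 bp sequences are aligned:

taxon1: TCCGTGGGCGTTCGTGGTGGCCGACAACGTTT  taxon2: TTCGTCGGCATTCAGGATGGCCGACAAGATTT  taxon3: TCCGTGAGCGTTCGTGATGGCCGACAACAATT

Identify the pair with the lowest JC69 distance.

taxon1 and taxon3

taxon1–taxon2: 8/32 differ, p = 0.250, d = 0.304.
taxon1–taxon3: 4/32 differ, p = 0.125, d = 0.137.
taxon2–taxon3: 8/32 differ, p = 0.250, d = 0.304.
The smallest distance is between taxon1 and taxon3.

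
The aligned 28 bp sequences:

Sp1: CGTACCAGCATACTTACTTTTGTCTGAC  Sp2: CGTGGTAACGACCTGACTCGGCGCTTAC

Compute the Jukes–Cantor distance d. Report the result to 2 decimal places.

0.82

The sequences differ at 14 of 28 sites, so p = 14/28 = 0.5.
d = −(3/4) ln(1 − 4p/3) = −0.75 ln(1 − 0.666667) = −0.75 ln(0.333333)
  = −0.75 × (-1.098613) = 0.823960 substitutions/site.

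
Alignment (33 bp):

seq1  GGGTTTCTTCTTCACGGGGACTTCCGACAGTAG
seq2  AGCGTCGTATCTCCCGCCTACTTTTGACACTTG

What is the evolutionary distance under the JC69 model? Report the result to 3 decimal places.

0.780

The sequences differ at 16 of 33 sites, so p = 16/33 ≈ 0.484848.
d = −(3/4) ln(1 − 4p/3) = −0.75 ln(1 − 0.646464) = −0.75 ln(0.353536)
  = −0.75 × (-1.039770) = 0.779828 substitutions/site.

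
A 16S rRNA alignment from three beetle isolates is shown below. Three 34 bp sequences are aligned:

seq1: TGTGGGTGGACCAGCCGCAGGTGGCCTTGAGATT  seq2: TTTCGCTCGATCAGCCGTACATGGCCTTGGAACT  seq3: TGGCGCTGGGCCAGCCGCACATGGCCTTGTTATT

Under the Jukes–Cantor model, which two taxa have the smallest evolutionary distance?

seq1–seq2: 11/34 differ, p = 0.324, d = 0.423.
seq1–seq3: 8/34 differ, p = 0.235, d = 0.282.
seq2–seq3: 9/34 differ, p = 0.265, d = 0.326.
The smallest distance is between seq1 and seq3.

seq1 and seq3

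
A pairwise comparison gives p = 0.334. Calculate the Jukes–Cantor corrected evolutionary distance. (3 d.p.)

0.442

d = −(3/4) ln(1 − 4p/3) = −0.75 ln(1 − 0.445333) = −0.75 ln(0.554667)
  = −0.75 × (-0.589387) = 0.442040 substitutions/site.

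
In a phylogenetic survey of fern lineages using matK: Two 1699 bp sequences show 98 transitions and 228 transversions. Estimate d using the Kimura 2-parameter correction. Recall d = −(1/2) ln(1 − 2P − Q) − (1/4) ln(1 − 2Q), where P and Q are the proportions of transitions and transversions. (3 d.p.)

0.222

P = 98/1699 ≈ 0.057681 and Q = 228/1699 ≈ 0.134197.
Under the Kimura two-parameter model, d = −½ ln(1 − 2P − Q) − ¼ ln(1 − 2Q).
1 − 2P − Q = 0.750441, giving −½ ln(0.750441) = 0.143547.
1 − 2Q = 0.731606, giving −¼ ln(0.731606) = 0.078128.
d = 0.143547 + 0.078128 = 0.221675.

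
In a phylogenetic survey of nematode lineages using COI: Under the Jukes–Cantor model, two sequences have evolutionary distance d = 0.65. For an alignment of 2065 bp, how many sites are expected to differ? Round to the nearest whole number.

898

Invert JC69: p = (3/4)(1 − e^(−4d/3)) = 0.75 × (1 − e^(-0.866667)) = 0.75 × (1 − 0.420350) = 0.434738.
Expected differing sites = pL ≈ 0.434738 × 2065 = 897.73397 ≈ 898.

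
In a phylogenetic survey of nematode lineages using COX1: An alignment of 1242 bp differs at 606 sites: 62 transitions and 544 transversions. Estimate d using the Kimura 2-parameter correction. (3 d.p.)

0.908

P = 62/1242 ≈ 0.049919 and Q = 544/1242 ≈ 0.438003.
Under the Kimura two-parameter model, d = −½ ln(1 − 2P − Q) − ¼ ln(1 − 2Q).
1 − 2P − Q = 0.462159, giving −½ ln(0.462159) = 0.385923.
1 − 2Q = 0.123994, giving −¼ ln(0.123994) = 0.521881.
d = 0.385923 + 0.521881 = 0.907804.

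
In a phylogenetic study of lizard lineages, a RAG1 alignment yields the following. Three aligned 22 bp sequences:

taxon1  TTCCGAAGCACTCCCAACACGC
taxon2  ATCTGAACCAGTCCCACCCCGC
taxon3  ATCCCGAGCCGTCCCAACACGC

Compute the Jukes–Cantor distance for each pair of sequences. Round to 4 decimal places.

taxon1–taxon2: 6/22 sites differ → p ≈ 0.272727, d = −0.75 ln(1 − 0.363636) = 0.338988 ≈ 0.3390.
taxon1–taxon3: 5/22 sites differ → p ≈ 0.227273, d = −0.75 ln(1 − 0.303031) = 0.270761 ≈ 0.2708.
taxon2–taxon3: 7/22 sites differ → p ≈ 0.318182, d = −0.75 ln(1 − 0.424243) = 0.414052 ≈ 0.4141.

d(taxon1,taxon2) = 0.3390, d(taxon1,taxon3) = 0.2708, d(taxon2,taxon3) = 0.4141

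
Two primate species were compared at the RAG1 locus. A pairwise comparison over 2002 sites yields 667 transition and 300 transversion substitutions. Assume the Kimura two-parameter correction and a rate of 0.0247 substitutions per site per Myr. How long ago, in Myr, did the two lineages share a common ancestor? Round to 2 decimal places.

18.95

P = 667/2002 ≈ 0.333167 and Q = 300/2002 ≈ 0.14985.
Under the Kimura two-parameter model, d = −½ ln(1 − 2P − Q) − ¼ ln(1 − 2Q).
1 − 2P − Q = 0.183816, giving −½ ln(0.183816) = 0.846910.
1 − 2Q = 0.7003, giving −¼ ln(0.7003) = 0.089062.
d = 0.846910 + 0.089062 = 0.935972.
Under a molecular clock d = 2μt, so t = d/(2μ) = 0.935972 / (2 × 0.0247) = 18.95 Myr.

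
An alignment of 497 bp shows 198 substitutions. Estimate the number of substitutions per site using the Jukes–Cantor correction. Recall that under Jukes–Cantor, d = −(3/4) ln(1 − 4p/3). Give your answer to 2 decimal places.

0.57

p = 198/497 ≈ 0.39839.
d = −(3/4) ln(1 − 4p/3) = −0.75 ln(1 − 0.531187) = −0.75 ln(0.468813)
  = −0.75 × (-0.757551) = 0.568163 substitutions/site.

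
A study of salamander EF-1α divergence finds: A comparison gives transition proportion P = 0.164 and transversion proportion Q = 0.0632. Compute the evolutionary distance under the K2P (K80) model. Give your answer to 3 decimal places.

Under the Kimura two-parameter model, d = −½ ln(1 − 2P − Q) − ¼ ln(1 − 2Q).
1 − 2P − Q = 0.6088, giving −½ ln(0.6088) = 0.248133.
1 − 2Q = 0.8736, giving −¼ ln(0.8736) = 0.033783.
d = 0.248133 + 0.033783 = 0.281916.

0.282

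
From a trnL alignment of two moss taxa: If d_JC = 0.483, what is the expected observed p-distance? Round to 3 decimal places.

0.356

p = (3/4)(1 − e^(−4d/3)) = 0.75 × (1 − e^(-0.644)) = 0.75 × (1 − 0.525187) = 0.356110.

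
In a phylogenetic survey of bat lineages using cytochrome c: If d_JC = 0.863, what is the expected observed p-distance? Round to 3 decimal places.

0.513

p = (3/4)(1 − e^(−4d/3)) = 0.75 × (1 − e^(-1.150667)) = 0.75 × (1 − 0.316426) = 0.512681.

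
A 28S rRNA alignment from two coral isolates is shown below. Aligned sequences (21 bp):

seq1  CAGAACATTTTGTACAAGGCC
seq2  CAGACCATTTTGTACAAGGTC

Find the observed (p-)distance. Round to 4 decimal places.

The sequences differ at 2 of 21 positions (sites 5, 20).
p = 2/21 = 0.095238… ≈ 0.0952 (to 4 d.p.).

0.0952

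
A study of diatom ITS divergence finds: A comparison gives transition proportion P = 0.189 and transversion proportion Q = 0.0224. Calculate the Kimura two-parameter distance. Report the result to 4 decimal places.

0.2672

Under the Kimura two-parameter model, d = −½ ln(1 − 2P − Q) − ¼ ln(1 − 2Q).
1 − 2P − Q = 0.5996, giving −½ ln(0.5996) = 0.255746.
1 − 2Q = 0.9552, giving −¼ ln(0.9552) = 0.011459.
d = 0.255746 + 0.011459 = 0.267205.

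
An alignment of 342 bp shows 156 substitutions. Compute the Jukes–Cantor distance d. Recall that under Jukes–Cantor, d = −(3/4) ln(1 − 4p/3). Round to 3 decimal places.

0.703

p = 156/342 ≈ 0.45614.
d = −(3/4) ln(1 − 4p/3) = −0.75 ln(1 − 0.608187) = −0.75 ln(0.391813)
  = −0.75 × (-0.936971) = 0.702728 substitutions/site.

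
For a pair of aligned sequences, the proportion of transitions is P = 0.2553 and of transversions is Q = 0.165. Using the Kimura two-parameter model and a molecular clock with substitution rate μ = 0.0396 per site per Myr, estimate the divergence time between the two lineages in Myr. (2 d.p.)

Under the Kimura two-parameter model, d = −½ ln(1 − 2P − Q) − ¼ ln(1 − 2Q).
1 − 2P − Q = 0.3244, giving −½ ln(0.3244) = 0.562889.
1 − 2Q = 0.67, giving −¼ ln(0.67) = 0.100119.
d = 0.562889 + 0.100119 = 0.663008.
Under a molecular clock d = 2μt, so t = d/(2μ) = 0.663008 / (2 × 0.0396) = 8.37 Myr.

8.37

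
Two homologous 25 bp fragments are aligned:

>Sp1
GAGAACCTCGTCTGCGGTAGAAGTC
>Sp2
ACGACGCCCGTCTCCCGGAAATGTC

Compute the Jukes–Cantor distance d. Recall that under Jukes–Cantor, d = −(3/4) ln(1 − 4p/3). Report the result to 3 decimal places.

0.572

The sequences differ at 10 of 25 sites (1, 2, 5, 6, 8, 14, 16, 18, 20, 22), so p = 10/25 = 0.4.
d = −(3/4) ln(1 − 4p/3) = −0.75 ln(1 − 0.533333) = −0.75 ln(0.466667)
  = −0.75 × (-0.762139) = 0.571604 substitutions/site.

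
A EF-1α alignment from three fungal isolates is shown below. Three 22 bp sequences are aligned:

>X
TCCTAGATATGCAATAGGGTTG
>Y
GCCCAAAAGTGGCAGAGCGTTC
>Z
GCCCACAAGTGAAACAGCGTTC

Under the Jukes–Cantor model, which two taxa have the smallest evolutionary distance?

X–Y: 10/22 differ, p = 0.455, d = 0.699.
X–Z: 9/22 differ, p = 0.409, d = 0.591.
Y–Z: 4/22 differ, p = 0.182, d = 0.208.
The smallest distance is between Y and Z.

Y and Z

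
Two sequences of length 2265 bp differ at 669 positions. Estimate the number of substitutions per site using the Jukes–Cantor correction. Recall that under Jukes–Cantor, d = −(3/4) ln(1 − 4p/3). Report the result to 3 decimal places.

0.375

p = 669/2265 ≈ 0.295364.
d = −(3/4) ln(1 − 4p/3) = −0.75 ln(1 − 0.393819) = −0.75 ln(0.606181)
  = −0.75 × (-0.500577) = 0.375433 substitutions/site.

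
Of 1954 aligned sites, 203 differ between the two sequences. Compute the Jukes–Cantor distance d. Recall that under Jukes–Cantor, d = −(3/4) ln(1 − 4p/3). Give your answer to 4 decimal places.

0.1118

p = 203/1954 ≈ 0.103889.
d = −(3/4) ln(1 − 4p/3) = −0.75 ln(1 − 0.138519) = −0.75 ln(0.861481)
  = −0.75 × (-0.149102) = 0.111827 substitutions/site.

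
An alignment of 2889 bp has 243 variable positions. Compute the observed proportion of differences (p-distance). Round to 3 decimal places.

p = 243/2889 = 0.084112… ≈ 0.084 (to 3 d.p.).

0.084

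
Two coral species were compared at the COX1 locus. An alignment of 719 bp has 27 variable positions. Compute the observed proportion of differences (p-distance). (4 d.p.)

0.0376

p = 27/719 = 0.037552… ≈ 0.0376 (to 4 d.p.).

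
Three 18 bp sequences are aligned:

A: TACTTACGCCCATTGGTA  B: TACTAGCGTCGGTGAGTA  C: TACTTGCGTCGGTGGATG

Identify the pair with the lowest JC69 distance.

A–B: 7/18 differ, p = 0.389, d = 0.548.
A–C: 7/18 differ, p = 0.389, d = 0.548.
B–C: 4/18 differ, p = 0.222, d = 0.264.
The smallest distance is between B and C.

B and C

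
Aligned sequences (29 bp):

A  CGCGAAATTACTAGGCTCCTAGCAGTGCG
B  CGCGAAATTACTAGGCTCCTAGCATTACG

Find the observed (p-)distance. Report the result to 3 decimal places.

0.069

The sequences differ at 2 of 29 positions (sites 25, 27).
p = 2/29 = 0.068965… ≈ 0.069 (to 3 d.p.).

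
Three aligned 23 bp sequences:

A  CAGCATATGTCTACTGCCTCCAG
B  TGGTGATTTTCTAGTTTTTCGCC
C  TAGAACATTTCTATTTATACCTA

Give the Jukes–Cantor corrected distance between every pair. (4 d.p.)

d(A,B) = 1.2519, d(A,C) = 0.7614, d(B,C) = 0.7614

A–B: 14/23 sites differ → p ≈ 0.608696, d = −0.75 ln(1 − 0.811595) = 1.251871 ≈ 1.2519.
A–C: 11/23 sites differ → p ≈ 0.478261, d = −0.75 ln(1 − 0.637681) = 0.761423 ≈ 0.7614.
B–C: 11/23 sites differ → p ≈ 0.478261, d = −0.75 ln(1 − 0.637681) = 0.761423 ≈ 0.7614.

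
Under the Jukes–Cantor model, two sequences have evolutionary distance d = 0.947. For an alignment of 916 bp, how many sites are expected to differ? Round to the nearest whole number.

493

Invert JC69: p = (3/4)(1 − e^(−4d/3)) = 0.75 × (1 − e^(-1.262667)) = 0.75 × (1 − 0.282899) = 0.537826.
Expected differing sites = pL ≈ 0.537826 × 916 = 492.648616 ≈ 493.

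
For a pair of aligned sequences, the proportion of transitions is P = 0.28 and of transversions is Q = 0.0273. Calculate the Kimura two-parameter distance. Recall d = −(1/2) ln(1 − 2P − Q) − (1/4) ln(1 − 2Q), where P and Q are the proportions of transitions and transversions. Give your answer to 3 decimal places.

0.457

Under the Kimura two-parameter model, d = −½ ln(1 − 2P − Q) − ¼ ln(1 − 2Q).
1 − 2P − Q = 0.4127, giving −½ ln(0.4127) = 0.442517.
1 − 2Q = 0.9454, giving −¼ ln(0.9454) = 0.014037.
d = 0.442517 + 0.014037 = 0.456554.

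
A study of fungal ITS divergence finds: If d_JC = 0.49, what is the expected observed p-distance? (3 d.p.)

p = (3/4)(1 − e^(−4d/3)) = 0.75 × (1 − e^(-0.653333)) = 0.75 × (1 − 0.520309) = 0.359768.

0.360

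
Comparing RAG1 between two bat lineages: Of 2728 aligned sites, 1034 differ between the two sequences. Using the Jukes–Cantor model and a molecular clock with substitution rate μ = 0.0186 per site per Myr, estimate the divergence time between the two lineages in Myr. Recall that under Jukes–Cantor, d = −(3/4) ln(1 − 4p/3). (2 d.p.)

p = 1034/2728 ≈ 0.379032.
d = −(3/4) ln(1 − 4p/3) = −0.75 ln(1 − 0.505376) = −0.75 ln(0.494624)
  = −0.75 × (-0.703957) = 0.527968 substitutions/site.
Under a molecular clock d = 2μt, so t = d/(2μ) = 0.527968 / (2 × 0.0186) = 14.19 Myr.

14.19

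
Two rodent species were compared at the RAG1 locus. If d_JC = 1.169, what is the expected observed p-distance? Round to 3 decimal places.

0.592

p = (3/4)(1 − e^(−4d/3)) = 0.75 × (1 − e^(-1.558667)) = 0.75 × (1 − 0.210416) = 0.592188.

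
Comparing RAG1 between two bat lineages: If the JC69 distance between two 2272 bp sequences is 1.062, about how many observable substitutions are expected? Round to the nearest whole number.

1290

Invert JC69: p = (3/4)(1 − e^(−4d/3)) = 0.75 × (1 − e^(-1.416)) = 0.75 × (1 − 0.242683) = 0.567988.
Expected differing sites = pL ≈ 0.567988 × 2272 = 1290.468736 ≈ 1290.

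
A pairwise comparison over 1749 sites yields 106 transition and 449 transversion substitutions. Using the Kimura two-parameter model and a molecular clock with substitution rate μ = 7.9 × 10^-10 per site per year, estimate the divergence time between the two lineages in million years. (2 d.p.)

264.21

P = 106/1749 ≈ 0.060606 and Q = 449/1749 ≈ 0.256718.
Under the Kimura two-parameter model, d = −½ ln(1 − 2P − Q) − ¼ ln(1 − 2Q).
1 − 2P − Q = 0.62207, giving −½ ln(0.62207) = 0.237351.
1 − 2Q = 0.486564, giving −¼ ln(0.486564) = 0.180097.
d = 0.237351 + 0.180097 = 0.417448.
Under a molecular clock d = 2μt, so t = d/(2μ) = 0.417448 / (2 × 7.9 × 10^-10) = 264.21 million years.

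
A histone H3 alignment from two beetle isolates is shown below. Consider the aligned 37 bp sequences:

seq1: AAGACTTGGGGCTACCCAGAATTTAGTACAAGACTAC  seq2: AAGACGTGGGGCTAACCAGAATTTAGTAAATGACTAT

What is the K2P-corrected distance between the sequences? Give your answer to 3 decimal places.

0.149

Of 37 sites, 1 differences are transitions and 4 are transversions, so P = 1/37 ≈ 0.027027 and Q = 4/37 ≈ 0.108108.
Under the Kimura two-parameter model, d = −½ ln(1 − 2P − Q) − ¼ ln(1 − 2Q).
1 − 2P − Q = 0.837838, giving −½ ln(0.837838) = 0.088465.
1 − 2Q = 0.783784, giving −¼ ln(0.783784) = 0.060905.
d = 0.088465 + 0.060905 = 0.149370.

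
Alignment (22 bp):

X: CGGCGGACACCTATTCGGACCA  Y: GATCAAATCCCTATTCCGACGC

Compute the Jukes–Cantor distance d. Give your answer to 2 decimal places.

0.70

The sequences differ at 10 of 22 sites (1, 2, 3, 5, 6, 8, 9, 17, 21, 22), so p = 10/22 ≈ 0.454545.
d = −(3/4) ln(1 − 4p/3) = −0.75 ln(1 − 0.60606) = −0.75 ln(0.39394)
  = −0.75 × (-0.931557) = 0.698668 substitutions/site.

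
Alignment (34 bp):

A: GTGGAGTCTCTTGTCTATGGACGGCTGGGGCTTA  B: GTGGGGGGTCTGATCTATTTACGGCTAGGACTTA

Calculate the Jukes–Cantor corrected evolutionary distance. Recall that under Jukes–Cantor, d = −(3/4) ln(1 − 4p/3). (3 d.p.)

0.326

The sequences differ at 9 of 34 sites (5, 7, 8, 12, 13, 19, 20, 27, 30), so p = 9/34 ≈ 0.264706.
d = −(3/4) ln(1 − 4p/3) = −0.75 ln(1 − 0.352941) = −0.75 ln(0.647059)
  = −0.75 × (-0.435318) = 0.326489 substitutions/site.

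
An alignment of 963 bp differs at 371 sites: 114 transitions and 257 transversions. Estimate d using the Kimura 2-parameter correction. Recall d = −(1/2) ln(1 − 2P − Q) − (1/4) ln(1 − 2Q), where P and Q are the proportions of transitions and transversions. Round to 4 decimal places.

0.5410

P = 114/963 ≈ 0.11838 and Q = 257/963 ≈ 0.266874.
Under the Kimura two-parameter model, d = −½ ln(1 − 2P − Q) − ¼ ln(1 − 2Q).
1 − 2P − Q = 0.496366, giving −½ ln(0.496366) = 0.350221.
1 − 2Q = 0.466252, giving −¼ ln(0.466252) = 0.190757.
d = 0.350221 + 0.190757 = 0.540978.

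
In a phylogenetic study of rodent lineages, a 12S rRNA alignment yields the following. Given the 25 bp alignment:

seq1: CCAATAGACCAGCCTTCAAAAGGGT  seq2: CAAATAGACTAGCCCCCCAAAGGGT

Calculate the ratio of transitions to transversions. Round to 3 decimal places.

Transitions are A↔G and C↔T; transversions are all other mismatches.
Transitions: 3. Transversions: 2.
R = 3/2 = 1.500.

1.500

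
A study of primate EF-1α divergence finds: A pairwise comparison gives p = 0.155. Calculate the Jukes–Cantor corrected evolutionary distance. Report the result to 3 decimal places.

0.174

d = −(3/4) ln(1 − 4p/3) = −0.75 ln(1 − 0.206667) = −0.75 ln(0.793333)
  = −0.75 × (-0.231512) = 0.173634 substitutions/site.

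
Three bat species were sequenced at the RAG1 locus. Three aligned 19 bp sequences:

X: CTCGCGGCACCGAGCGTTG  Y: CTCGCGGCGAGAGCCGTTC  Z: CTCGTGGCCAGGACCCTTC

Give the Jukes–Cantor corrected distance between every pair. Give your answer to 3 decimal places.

X–Y: 7/19 sites differ → p ≈ 0.368421, d = −0.75 ln(1 − 0.491228) = 0.506816 ≈ 0.507.
X–Z: 7/19 sites differ → p ≈ 0.368421, d = −0.75 ln(1 − 0.491228) = 0.506816 ≈ 0.507.
Y–Z: 5/19 sites differ → p ≈ 0.263158, d = −0.75 ln(1 − 0.350877) = 0.324100 ≈ 0.324.

d(X,Y) = 0.507, d(X,Z) = 0.507, d(Y,Z) = 0.324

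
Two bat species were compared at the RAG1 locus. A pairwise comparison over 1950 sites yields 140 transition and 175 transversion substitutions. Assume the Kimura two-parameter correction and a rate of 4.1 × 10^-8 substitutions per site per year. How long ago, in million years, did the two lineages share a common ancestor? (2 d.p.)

P = 140/1950 ≈ 0.071795 and Q = 175/1950 ≈ 0.089744.
Under the Kimura two-parameter model, d = −½ ln(1 − 2P − Q) − ¼ ln(1 − 2Q).
1 − 2P − Q = 0.766666, giving −½ ln(0.766666) = 0.132852.
1 − 2Q = 0.820512, giving −¼ ln(0.820512) = 0.049457.
d = 0.132852 + 0.049457 = 0.182309.
Under a molecular clock d = 2μt, so t = d/(2μ) = 0.182309 / (2 × 4.1 × 10^-8) = 2.22 million years.

2.22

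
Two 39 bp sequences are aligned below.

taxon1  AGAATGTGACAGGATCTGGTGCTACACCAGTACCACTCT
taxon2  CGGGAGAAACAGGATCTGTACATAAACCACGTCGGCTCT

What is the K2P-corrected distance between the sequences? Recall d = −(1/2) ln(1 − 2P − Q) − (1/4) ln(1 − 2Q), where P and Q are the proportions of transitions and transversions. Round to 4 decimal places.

0.5984

Of 39 sites, 4 differences are transitions and 12 are transversions, so P = 4/39 ≈ 0.102564 and Q = 12/39 ≈ 0.307692.
Under the Kimura two-parameter model, d = −½ ln(1 − 2P − Q) − ¼ ln(1 − 2Q).
1 − 2P − Q = 0.48718, giving −½ ln(0.48718) = 0.359561.
1 − 2Q = 0.384616, giving −¼ ln(0.384616) = 0.238877.
d = 0.359561 + 0.238877 = 0.598438.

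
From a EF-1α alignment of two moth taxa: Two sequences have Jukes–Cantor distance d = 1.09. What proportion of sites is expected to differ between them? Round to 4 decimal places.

p = (3/4)(1 − e^(−4d/3)) = 0.75 × (1 − e^(-1.453333)) = 0.75 × (1 − 0.233790) = 0.574658.

0.5747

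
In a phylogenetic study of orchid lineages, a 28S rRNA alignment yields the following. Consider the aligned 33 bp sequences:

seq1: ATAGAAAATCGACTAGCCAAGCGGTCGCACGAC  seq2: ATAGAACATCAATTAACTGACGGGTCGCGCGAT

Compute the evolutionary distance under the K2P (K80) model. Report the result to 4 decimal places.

Of 33 sites, 7 differences are transitions and 3 are transversions, so P = 7/33 ≈ 0.212121 and Q = 3/33 ≈ 0.090909.
Under the Kimura two-parameter model, d = −½ ln(1 − 2P − Q) − ¼ ln(1 − 2Q).
1 − 2P − Q = 0.484849, giving −½ ln(0.484849) = 0.361959.
1 − 2Q = 0.818182, giving −¼ ln(0.818182) = 0.050168.
d = 0.361959 + 0.050168 = 0.412127.

0.4121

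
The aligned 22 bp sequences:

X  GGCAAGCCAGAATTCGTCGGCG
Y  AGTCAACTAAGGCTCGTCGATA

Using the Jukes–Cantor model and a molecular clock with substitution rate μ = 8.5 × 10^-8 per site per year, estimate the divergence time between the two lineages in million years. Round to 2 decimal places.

The sequences differ at 12 of 22 sites, so p = 12/22 ≈ 0.545455.
d = −(3/4) ln(1 − 4p/3) = −0.75 ln(1 − 0.727273) = −0.75 ln(0.272727)
  = −0.75 × (-1.299284) = 0.974463 substitutions/site.
Under a molecular clock d = 2μt, so t = d/(2μ) = 0.974463 / (2 × 8.5 × 10^-8) = 5.73 million years.

5.73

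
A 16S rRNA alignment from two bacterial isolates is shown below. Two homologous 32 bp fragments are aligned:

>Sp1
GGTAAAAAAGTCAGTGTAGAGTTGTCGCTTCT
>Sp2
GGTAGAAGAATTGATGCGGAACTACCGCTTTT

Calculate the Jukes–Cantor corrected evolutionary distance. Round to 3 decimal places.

The sequences differ at 13 of 32 sites, so p = 13/32 = 0.40625.
d = −(3/4) ln(1 − 4p/3) = −0.75 ln(1 − 0.541667) = −0.75 ln(0.458333)
  = −0.75 × (-0.780159) = 0.585119 substitutions/site.

0.585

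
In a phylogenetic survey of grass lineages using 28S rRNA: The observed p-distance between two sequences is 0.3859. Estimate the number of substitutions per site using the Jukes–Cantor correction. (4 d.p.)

d = −(3/4) ln(1 − 4p/3) = −0.75 ln(1 − 0.514533) = −0.75 ln(0.485467)
  = −0.75 × (-0.722644) = 0.541983 substitutions/site.

0.5420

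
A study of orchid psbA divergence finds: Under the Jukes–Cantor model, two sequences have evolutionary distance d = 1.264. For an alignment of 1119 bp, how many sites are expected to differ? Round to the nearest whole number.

684

Invert JC69: p = (3/4)(1 − e^(−4d/3)) = 0.75 × (1 − e^(-1.685333)) = 0.75 × (1 − 0.185383) = 0.610963.
Expected differing sites = pL ≈ 0.610963 × 1119 = 683.667597 ≈ 684.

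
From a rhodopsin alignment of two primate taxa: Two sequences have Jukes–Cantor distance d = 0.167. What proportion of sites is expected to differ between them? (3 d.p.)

0.150

p = (3/4)(1 − e^(−4d/3)) = 0.75 × (1 − e^(-0.222667)) = 0.75 × (1 − 0.800381) = 0.149714.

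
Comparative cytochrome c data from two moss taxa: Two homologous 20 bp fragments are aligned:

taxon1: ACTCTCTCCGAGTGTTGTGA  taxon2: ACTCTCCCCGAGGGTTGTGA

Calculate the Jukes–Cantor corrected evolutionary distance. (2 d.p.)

The sequences differ at 2 of 20 sites (7, 13), so p = 2/20 = 0.1.
d = −(3/4) ln(1 − 4p/3) = −0.75 ln(1 − 0.133333) = −0.75 ln(0.866667)
  = −0.75 × (-0.143100) = 0.107325 substitutions/site.

0.11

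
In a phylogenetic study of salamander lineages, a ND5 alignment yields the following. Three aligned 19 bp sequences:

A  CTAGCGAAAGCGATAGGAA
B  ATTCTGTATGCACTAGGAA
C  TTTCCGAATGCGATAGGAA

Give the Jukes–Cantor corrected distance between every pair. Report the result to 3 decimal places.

d(A,B) = 0.618, d(A,C) = 0.247, d(B,C) = 0.324

A–B: 8/19 sites differ → p ≈ 0.421053, d = −0.75 ln(1 − 0.561404) = 0.618132 ≈ 0.618.
A–C: 4/19 sites differ → p ≈ 0.210526, d = −0.75 ln(1 − 0.280701) = 0.247109 ≈ 0.247.
B–C: 5/19 sites differ → p ≈ 0.263158, d = −0.75 ln(1 − 0.350877) = 0.324100 ≈ 0.324.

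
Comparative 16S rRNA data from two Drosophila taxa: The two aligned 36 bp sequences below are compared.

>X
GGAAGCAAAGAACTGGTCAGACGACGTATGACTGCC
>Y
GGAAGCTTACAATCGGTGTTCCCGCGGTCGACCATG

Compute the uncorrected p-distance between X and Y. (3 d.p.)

The sequences differ at 18 of 36 positions.
p = 18/36 = 0.500.

0.500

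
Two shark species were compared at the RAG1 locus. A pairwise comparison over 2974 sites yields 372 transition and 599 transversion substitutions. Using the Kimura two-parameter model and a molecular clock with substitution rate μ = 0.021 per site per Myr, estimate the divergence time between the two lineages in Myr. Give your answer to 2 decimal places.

10.22

P = 372/2974 ≈ 0.125084 and Q = 599/2974 ≈ 0.201412.
Under the Kimura two-parameter model, d = −½ ln(1 − 2P − Q) − ¼ ln(1 − 2Q).
1 − 2P − Q = 0.54842, giving −½ ln(0.54842) = 0.300357.
1 − 2Q = 0.597176, giving −¼ ln(0.597176) = 0.128886.
d = 0.300357 + 0.128886 = 0.429243.
Under a molecular clock d = 2μt, so t = d/(2μ) = 0.429243 / (2 × 0.021) = 10.22 Myr.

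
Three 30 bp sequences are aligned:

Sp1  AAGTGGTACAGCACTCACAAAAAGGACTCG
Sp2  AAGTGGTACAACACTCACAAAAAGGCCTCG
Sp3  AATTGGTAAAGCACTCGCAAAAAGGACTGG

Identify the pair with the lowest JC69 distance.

Sp1 and Sp2

Sp1–Sp2: 2/30 differ, p = 0.067, d = 0.070.
Sp1–Sp3: 4/30 differ, p = 0.133, d = 0.147.
Sp2–Sp3: 6/30 differ, p = 0.200, d = 0.233.
The smallest distance is between Sp1 and Sp2.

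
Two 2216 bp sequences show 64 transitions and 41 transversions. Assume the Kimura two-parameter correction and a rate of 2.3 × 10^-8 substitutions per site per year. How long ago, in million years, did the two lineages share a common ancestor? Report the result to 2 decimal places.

1.07

P = 64/2216 ≈ 0.028881 and Q = 41/2216 ≈ 0.018502.
Under the Kimura two-parameter model, d = −½ ln(1 − 2P − Q) − ¼ ln(1 − 2Q).
1 − 2P − Q = 0.923736, giving −½ ln(0.923736) = 0.039664.
1 − 2Q = 0.962996, giving −¼ ln(0.962996) = 0.009427.
d = 0.039664 + 0.009427 = 0.049091.
Under a molecular clock d = 2μt, so t = d/(2μ) = 0.049091 / (2 × 2.3 × 10^-8) = 1.07 million years.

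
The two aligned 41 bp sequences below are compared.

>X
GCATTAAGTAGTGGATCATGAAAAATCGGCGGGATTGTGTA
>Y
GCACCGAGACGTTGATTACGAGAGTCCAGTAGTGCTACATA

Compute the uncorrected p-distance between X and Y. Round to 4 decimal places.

The sequences differ at 21 of 41 positions.
p = 21/41 = 0.512195… ≈ 0.5122 (to 4 d.p.).

0.5122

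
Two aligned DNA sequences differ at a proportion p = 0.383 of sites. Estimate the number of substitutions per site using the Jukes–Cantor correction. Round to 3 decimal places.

0.536

d = −(3/4) ln(1 − 4p/3) = −0.75 ln(1 − 0.510667) = −0.75 ln(0.489333)
  = −0.75 × (-0.714712) = 0.536034 substitutions/site.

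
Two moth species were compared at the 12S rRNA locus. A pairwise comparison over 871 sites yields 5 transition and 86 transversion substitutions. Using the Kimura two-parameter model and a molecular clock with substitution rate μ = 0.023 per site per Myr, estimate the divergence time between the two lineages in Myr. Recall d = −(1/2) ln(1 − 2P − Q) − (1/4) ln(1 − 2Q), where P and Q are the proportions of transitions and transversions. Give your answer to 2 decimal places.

P = 5/871 ≈ 0.005741 and Q = 86/871 ≈ 0.098737.
Under the Kimura two-parameter model, d = −½ ln(1 − 2P − Q) − ¼ ln(1 − 2Q).
1 − 2P − Q = 0.889781, giving −½ ln(0.889781) = 0.058390.
1 − 2Q = 0.802526, giving −¼ ln(0.802526) = 0.054998.
d = 0.058390 + 0.054998 = 0.113388.
Under a molecular clock d = 2μt, so t = d/(2μ) = 0.113388 / (2 × 0.023) = 2.46 Myr.

2.46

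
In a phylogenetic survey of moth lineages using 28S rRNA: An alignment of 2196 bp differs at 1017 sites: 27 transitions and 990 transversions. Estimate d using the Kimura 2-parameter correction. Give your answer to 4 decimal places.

0.9023

P = 27/2196 ≈ 0.012295 and Q = 990/2196 ≈ 0.45082.
Under the Kimura two-parameter model, d = −½ ln(1 − 2P − Q) − ¼ ln(1 − 2Q).
1 − 2P − Q = 0.52459, giving −½ ln(0.52459) = 0.322569.
1 − 2Q = 0.09836, giving −¼ ln(0.09836) = 0.579780.
d = 0.322569 + 0.579780 = 0.902349.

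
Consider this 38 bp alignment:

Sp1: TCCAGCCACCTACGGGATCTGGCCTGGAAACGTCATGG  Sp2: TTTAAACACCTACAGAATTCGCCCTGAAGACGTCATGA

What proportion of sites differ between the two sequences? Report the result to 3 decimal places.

The sequences differ at 12 of 38 positions.
p = 12/38 = 0.315789… ≈ 0.316 (to 3 d.p.).

0.316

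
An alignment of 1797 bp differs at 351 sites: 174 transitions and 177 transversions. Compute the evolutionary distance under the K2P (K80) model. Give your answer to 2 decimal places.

P = 174/1797 ≈ 0.096828 and Q = 177/1797 ≈ 0.098497.
Under the Kimura two-parameter model, d = −½ ln(1 − 2P − Q) − ¼ ln(1 − 2Q).
1 − 2P − Q = 0.707847, giving −½ ln(0.707847) = 0.172764.
1 − 2Q = 0.803006, giving −¼ ln(0.803006) = 0.054848.
d = 0.172764 + 0.054848 = 0.227612.

0.23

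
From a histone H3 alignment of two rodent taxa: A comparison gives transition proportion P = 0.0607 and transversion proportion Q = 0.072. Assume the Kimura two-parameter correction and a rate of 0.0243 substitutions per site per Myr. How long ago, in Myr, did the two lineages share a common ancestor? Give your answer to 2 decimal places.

3.01

Under the Kimura two-parameter model, d = −½ ln(1 − 2P − Q) − ¼ ln(1 − 2Q).
1 − 2P − Q = 0.8066, giving −½ ln(0.8066) = 0.107464.
1 − 2Q = 0.856, giving −¼ ln(0.856) = 0.038871.
d = 0.107464 + 0.038871 = 0.146335.
Under a molecular clock d = 2μt, so t = d/(2μ) = 0.146335 / (2 × 0.0243) = 3.01 Myr.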